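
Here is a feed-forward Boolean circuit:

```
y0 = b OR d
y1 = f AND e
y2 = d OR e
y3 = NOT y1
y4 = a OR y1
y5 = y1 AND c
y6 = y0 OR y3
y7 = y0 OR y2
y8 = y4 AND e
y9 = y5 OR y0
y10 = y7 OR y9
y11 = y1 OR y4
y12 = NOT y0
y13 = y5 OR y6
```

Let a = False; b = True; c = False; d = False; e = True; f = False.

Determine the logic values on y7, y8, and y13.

y0 = b OR d = True OR False = True
y1 = f AND e = False AND True = False
y2 = d OR e = False OR True = True
y3 = NOT y1 = NOT False = True
y4 = a OR y1 = False OR False = False
y5 = y1 AND c = False AND False = False
y6 = y0 OR y3 = True OR True = True
y7 = y0 OR y2 = True OR True = True
y8 = y4 AND e = False AND True = False
y13 = y5 OR y6 = False OR True = True

y7 = True, y8 = False, y13 = True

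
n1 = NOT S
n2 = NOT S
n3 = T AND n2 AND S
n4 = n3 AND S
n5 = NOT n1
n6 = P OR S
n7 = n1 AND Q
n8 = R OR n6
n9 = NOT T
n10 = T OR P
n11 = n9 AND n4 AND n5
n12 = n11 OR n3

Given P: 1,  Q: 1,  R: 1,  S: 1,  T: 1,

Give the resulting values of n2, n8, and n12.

n2 = 0, n8 = 1, n12 = 0

n1 = NOT S = NOT 1 = 0
n2 = NOT S = NOT 1 = 0
n3 = T AND n2 AND S = 1 AND 0 AND 1 = 0
n4 = n3 AND S = 0 AND 1 = 0
n5 = NOT n1 = NOT 0 = 1
n6 = P OR S = 1 OR 1 = 1
n8 = R OR n6 = 1 OR 1 = 1
n9 = NOT T = NOT 1 = 0
n11 = n9 AND n4 AND n5 = 0 AND 0 AND 1 = 0
n12 = n11 OR n3 = 0 OR 0 = 0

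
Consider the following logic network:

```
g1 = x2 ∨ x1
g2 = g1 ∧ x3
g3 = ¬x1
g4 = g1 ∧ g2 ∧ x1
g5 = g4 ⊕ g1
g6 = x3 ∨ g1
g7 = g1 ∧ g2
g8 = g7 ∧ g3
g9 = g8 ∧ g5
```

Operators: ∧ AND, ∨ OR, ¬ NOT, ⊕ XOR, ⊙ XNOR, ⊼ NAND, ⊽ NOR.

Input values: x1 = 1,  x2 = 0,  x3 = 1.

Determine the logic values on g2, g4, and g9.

g2 = 1, g4 = 1, g9 = 0

g1 = x2 OR x1 = 0 OR 1 = 1
g2 = g1 AND x3 = 1 AND 1 = 1
g3 = NOT x1 = NOT 1 = 0
g4 = g1 AND g2 AND x1 = 1 AND 1 AND 1 = 1
g5 = g4 XOR g1 = 1 XOR 1 = 0
g7 = g1 AND g2 = 1 AND 1 = 1
g8 = g7 AND g3 = 1 AND 0 = 0
g9 = g8 AND g5 = 0 AND 0 = 0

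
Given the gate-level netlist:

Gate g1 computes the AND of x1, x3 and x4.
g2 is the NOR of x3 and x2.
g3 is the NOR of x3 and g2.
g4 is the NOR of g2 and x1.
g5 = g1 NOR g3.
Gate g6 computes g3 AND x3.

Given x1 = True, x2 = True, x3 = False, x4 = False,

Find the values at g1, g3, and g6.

g1 = False  g3 = True  g6 = False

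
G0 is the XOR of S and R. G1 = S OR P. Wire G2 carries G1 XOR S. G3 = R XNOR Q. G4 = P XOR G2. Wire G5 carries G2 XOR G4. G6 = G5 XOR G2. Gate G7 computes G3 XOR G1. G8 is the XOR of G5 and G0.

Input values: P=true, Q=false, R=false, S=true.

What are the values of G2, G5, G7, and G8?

G0 = S XOR R = true XOR false = true
G1 = S OR P = true OR true = true
G2 = G1 XOR S = true XOR true = false
G3 = R XNOR Q = false XNOR false = true
G4 = P XOR G2 = true XOR false = true
G5 = G2 XOR G4 = false XOR true = true
G7 = G3 XOR G1 = true XOR true = false
G8 = G5 XOR G0 = true XOR true = false

G2 = false; G5 = true; G7 = false; G8 = false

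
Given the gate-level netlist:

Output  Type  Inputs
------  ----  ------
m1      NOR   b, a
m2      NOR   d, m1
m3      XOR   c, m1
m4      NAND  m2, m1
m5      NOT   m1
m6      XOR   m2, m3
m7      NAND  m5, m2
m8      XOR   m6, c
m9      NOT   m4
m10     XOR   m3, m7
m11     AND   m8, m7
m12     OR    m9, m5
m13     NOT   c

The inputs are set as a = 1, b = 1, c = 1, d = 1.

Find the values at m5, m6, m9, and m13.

m5 = 1, m6 = 1, m9 = 0, m13 = 0

m1 = b NOR a = 1 NOR 1 = 0
m2 = d NOR m1 = 1 NOR 0 = 0
m3 = c XOR m1 = 1 XOR 0 = 1
m4 = m2 NAND m1 = 0 NAND 0 = 1
m5 = NOT m1 = NOT 0 = 1
m6 = m2 XOR m3 = 0 XOR 1 = 1
m9 = NOT m4 = NOT 1 = 0
m13 = NOT c = NOT 1 = 0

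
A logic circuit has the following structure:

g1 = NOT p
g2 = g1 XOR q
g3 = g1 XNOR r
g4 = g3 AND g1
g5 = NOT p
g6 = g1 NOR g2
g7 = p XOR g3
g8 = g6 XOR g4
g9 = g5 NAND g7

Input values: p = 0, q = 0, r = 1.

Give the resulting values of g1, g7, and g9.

g1 = 1, g7 = 1, g9 = 0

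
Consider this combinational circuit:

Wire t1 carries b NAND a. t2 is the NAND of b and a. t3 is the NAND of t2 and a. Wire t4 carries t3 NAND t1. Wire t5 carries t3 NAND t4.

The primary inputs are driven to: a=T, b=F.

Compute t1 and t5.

t1 = b NAND a = F NAND T = T
t2 = b NAND a = F NAND T = T
t3 = t2 NAND a = T NAND T = F
t4 = t3 NAND t1 = F NAND T = T
t5 = t3 NAND t4 = F NAND T = T

t1 = T; t5 = T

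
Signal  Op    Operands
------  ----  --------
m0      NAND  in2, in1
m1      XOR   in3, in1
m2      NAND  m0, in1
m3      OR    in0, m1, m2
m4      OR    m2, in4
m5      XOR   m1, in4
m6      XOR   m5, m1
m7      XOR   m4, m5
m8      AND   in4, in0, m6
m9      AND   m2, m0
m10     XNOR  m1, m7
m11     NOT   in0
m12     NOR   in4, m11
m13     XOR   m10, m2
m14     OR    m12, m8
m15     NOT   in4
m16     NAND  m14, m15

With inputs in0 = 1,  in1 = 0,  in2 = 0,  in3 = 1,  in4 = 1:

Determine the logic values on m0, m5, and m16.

m0 = 1  m5 = 0  m16 = 1

m0 = in2 NAND in1 = 0 NAND 0 = 1
m1 = in3 XOR in1 = 1 XOR 0 = 1
m5 = m1 XOR in4 = 1 XOR 1 = 0
m6 = m5 XOR m1 = 0 XOR 1 = 1
m8 = in4 AND in0 AND m6 = 1 AND 1 AND 1 = 1
m11 = NOT in0 = NOT 1 = 0
m12 = in4 NOR m11 = 1 NOR 0 = 0
m14 = m12 OR m8 = 0 OR 1 = 1
m15 = NOT in4 = NOT 1 = 0
m16 = m14 NAND m15 = 1 NAND 0 = 1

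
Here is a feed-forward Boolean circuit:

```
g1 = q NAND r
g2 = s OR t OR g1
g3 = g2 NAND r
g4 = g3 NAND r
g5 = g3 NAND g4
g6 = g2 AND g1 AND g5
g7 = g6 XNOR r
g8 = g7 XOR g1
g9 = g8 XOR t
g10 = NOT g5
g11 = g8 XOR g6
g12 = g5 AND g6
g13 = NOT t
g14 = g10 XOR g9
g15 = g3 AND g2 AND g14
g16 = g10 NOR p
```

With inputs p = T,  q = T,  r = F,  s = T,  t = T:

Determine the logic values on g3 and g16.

g1 = q NAND r = T NAND F = T
g2 = s OR t OR g1 = T OR T OR T = T
g3 = g2 NAND r = T NAND F = T
g4 = g3 NAND r = T NAND F = T
g5 = g3 NAND g4 = T NAND T = F
g10 = NOT g5 = NOT F = T
g16 = g10 NOR p = T NOR T = F

g3 = T, g16 = F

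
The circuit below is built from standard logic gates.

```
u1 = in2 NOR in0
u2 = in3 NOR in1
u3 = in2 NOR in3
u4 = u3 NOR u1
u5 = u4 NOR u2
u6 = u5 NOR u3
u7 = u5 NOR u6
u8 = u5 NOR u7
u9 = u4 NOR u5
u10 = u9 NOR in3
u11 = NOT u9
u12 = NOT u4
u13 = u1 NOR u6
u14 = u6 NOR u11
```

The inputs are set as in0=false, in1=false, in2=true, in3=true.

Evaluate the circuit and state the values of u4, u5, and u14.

u1 = in2 NOR in0 = true NOR false = false
u2 = in3 NOR in1 = true NOR false = false
u3 = in2 NOR in3 = true NOR true = false
u4 = u3 NOR u1 = false NOR false = true
u5 = u4 NOR u2 = true NOR false = false
u6 = u5 NOR u3 = false NOR false = true
u9 = u4 NOR u5 = true NOR false = false
u11 = NOT u9 = NOT false = true
u14 = u6 NOR u11 = true NOR true = false

u4 = true, u5 = false, u14 = false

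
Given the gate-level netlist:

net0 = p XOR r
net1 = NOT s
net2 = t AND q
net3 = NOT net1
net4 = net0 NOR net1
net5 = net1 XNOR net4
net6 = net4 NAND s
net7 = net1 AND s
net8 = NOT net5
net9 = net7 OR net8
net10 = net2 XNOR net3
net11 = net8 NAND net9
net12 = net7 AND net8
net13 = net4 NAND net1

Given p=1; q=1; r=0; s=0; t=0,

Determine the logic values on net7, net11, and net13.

net7 = 0, net11 = 0, net13 = 1

net0 = p XOR r = 1 XOR 0 = 1
net1 = NOT s = NOT 0 = 1
net4 = net0 NOR net1 = 1 NOR 1 = 0
net5 = net1 XNOR net4 = 1 XNOR 0 = 0
net7 = net1 AND s = 1 AND 0 = 0
net8 = NOT net5 = NOT 0 = 1
net9 = net7 OR net8 = 0 OR 1 = 1
net11 = net8 NAND net9 = 1 NAND 1 = 0
net13 = net4 NAND net1 = 0 NAND 1 = 1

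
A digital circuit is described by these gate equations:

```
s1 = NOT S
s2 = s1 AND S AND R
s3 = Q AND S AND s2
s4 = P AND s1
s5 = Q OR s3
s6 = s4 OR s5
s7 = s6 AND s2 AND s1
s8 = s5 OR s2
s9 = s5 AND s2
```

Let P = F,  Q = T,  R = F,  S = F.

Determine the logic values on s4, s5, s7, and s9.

s1 = NOT S = NOT F = T
s2 = s1 AND S AND R = T AND F AND F = F
s3 = Q AND S AND s2 = T AND F AND F = F
s4 = P AND s1 = F AND T = F
s5 = Q OR s3 = T OR F = T
s6 = s4 OR s5 = F OR T = T
s7 = s6 AND s2 AND s1 = T AND F AND T = F
s9 = s5 AND s2 = T AND F = F

s4 = F, s5 = T, s7 = F, s9 = F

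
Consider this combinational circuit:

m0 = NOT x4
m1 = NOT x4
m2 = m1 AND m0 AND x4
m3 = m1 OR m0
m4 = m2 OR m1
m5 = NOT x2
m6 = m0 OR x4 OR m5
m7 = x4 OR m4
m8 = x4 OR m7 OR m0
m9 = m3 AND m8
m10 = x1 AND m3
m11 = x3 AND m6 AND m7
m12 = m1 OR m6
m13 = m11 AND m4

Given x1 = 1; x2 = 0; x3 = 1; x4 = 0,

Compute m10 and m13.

m0 = NOT x4 = NOT 0 = 1
m1 = NOT x4 = NOT 0 = 1
m2 = m1 AND m0 AND x4 = 1 AND 1 AND 0 = 0
m3 = m1 OR m0 = 1 OR 1 = 1
m4 = m2 OR m1 = 0 OR 1 = 1
m5 = NOT x2 = NOT 0 = 1
m6 = m0 OR x4 OR m5 = 1 OR 0 OR 1 = 1
m7 = x4 OR m4 = 0 OR 1 = 1
m10 = x1 AND m3 = 1 AND 1 = 1
m11 = x3 AND m6 AND m7 = 1 AND 1 AND 1 = 1
m13 = m11 AND m4 = 1 AND 1 = 1

m10 = 1, m13 = 1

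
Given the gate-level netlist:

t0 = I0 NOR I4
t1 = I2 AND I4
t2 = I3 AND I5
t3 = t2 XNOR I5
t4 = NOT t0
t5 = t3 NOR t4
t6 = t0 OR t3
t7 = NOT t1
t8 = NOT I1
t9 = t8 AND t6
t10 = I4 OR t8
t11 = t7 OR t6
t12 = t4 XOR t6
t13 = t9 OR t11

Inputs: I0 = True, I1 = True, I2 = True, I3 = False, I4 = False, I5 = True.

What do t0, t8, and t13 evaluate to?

t0 = I0 NOR I4 = True NOR False = False
t1 = I2 AND I4 = True AND False = False
t2 = I3 AND I5 = False AND True = False
t3 = t2 XNOR I5 = False XNOR True = False
t6 = t0 OR t3 = False OR False = False
t7 = NOT t1 = NOT False = True
t8 = NOT I1 = NOT True = False
t9 = t8 AND t6 = False AND False = False
t11 = t7 OR t6 = True OR False = True
t13 = t9 OR t11 = False OR True = True

t0 = False, t8 = False, t13 = True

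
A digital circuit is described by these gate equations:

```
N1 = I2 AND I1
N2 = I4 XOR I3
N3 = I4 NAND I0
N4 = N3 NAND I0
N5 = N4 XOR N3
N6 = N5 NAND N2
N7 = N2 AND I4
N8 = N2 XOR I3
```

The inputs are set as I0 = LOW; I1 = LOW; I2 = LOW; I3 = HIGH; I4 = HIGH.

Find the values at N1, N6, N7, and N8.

N1 = LOW; N6 = HIGH; N7 = LOW; N8 = HIGH

N1 = I2 AND I1 = LOW AND LOW = LOW
N2 = I4 XOR I3 = HIGH XOR HIGH = LOW
N3 = I4 NAND I0 = HIGH NAND LOW = HIGH
N4 = N3 NAND I0 = HIGH NAND LOW = HIGH
N5 = N4 XOR N3 = HIGH XOR HIGH = LOW
N6 = N5 NAND N2 = LOW NAND LOW = HIGH
N7 = N2 AND I4 = LOW AND HIGH = LOW
N8 = N2 XOR I3 = LOW XOR HIGH = HIGH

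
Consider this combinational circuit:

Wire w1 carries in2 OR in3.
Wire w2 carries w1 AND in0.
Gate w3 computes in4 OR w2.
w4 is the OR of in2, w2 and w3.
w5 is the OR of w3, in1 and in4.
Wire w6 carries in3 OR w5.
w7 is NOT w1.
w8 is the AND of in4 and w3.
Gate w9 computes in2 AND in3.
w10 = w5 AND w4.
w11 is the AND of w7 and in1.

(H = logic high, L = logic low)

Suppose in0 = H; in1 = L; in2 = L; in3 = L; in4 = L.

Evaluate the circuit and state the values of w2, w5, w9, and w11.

w1 = in2 OR in3 = L OR L = L
w2 = w1 AND in0 = L AND H = L
w3 = in4 OR w2 = L OR L = L
w5 = w3 OR in1 OR in4 = L OR L OR L = L
w7 = NOT w1 = NOT L = H
w9 = in2 AND in3 = L AND L = L
w11 = w7 AND in1 = H AND L = L

w2 = L; w5 = L; w9 = L; w11 = L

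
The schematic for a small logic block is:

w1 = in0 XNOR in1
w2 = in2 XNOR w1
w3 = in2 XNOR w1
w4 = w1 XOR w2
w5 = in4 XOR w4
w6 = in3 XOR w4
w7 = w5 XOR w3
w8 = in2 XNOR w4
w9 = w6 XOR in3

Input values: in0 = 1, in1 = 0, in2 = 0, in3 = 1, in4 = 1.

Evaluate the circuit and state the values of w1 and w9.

w1 = 0, w9 = 1

w1 = in0 XNOR in1 = 1 XNOR 0 = 0
w2 = in2 XNOR w1 = 0 XNOR 0 = 1
w4 = w1 XOR w2 = 0 XOR 1 = 1
w6 = in3 XOR w4 = 1 XOR 1 = 0
w9 = w6 XOR in3 = 0 XOR 1 = 1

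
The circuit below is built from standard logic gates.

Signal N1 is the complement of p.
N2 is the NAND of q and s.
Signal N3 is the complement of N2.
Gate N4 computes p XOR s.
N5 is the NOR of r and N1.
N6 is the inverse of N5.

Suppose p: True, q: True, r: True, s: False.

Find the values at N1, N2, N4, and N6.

N1 = NOT p = NOT True = False
N2 = q NAND s = True NAND False = True
N4 = p XOR s = True XOR False = True
N5 = r NOR N1 = True NOR False = False
N6 = NOT N5 = NOT False = True

N1 = False  N2 = True  N4 = True  N6 = True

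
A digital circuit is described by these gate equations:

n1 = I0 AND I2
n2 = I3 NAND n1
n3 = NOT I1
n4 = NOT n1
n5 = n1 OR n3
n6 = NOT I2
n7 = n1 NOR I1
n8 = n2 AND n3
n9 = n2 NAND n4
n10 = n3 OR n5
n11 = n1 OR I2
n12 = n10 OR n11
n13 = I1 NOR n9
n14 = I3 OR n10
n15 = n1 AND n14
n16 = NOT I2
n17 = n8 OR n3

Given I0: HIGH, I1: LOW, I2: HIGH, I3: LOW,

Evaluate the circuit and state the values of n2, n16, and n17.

n2 = HIGH  n16 = LOW  n17 = HIGH

n1 = I0 AND I2 = HIGH AND HIGH = HIGH
n2 = I3 NAND n1 = LOW NAND HIGH = HIGH
n3 = NOT I1 = NOT LOW = HIGH
n8 = n2 AND n3 = HIGH AND HIGH = HIGH
n16 = NOT I2 = NOT HIGH = LOW
n17 = n8 OR n3 = HIGH OR HIGH = HIGH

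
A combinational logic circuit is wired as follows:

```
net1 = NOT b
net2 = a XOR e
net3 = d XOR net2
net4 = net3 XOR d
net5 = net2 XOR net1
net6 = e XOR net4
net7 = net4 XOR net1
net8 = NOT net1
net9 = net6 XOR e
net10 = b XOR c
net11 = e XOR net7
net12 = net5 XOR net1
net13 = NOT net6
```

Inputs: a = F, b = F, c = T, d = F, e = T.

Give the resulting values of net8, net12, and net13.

net8 = F  net12 = T  net13 = T

net1 = NOT b = NOT F = T
net2 = a XOR e = F XOR T = T
net3 = d XOR net2 = F XOR T = T
net4 = net3 XOR d = T XOR F = T
net5 = net2 XOR net1 = T XOR T = F
net6 = e XOR net4 = T XOR T = F
net8 = NOT net1 = NOT T = F
net12 = net5 XOR net1 = F XOR T = T
net13 = NOT net6 = NOT F = T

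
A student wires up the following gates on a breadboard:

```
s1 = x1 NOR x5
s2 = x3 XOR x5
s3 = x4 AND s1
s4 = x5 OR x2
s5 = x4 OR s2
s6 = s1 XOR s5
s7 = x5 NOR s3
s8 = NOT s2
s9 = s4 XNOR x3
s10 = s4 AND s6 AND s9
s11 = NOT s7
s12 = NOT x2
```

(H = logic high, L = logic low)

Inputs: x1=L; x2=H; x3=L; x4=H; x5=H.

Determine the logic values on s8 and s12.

s2 = x3 XOR x5 = L XOR H = H
s8 = NOT s2 = NOT H = L
s12 = NOT x2 = NOT H = L

s8 = L  s12 = L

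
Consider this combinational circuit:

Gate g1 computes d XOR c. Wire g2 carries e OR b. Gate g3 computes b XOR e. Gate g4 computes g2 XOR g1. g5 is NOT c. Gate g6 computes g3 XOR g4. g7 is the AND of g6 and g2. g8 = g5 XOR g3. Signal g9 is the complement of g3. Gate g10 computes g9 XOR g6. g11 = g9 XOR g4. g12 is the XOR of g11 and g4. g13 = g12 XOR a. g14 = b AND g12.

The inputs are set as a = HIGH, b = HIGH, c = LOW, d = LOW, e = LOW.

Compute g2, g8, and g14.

g1 = d XOR c = LOW XOR LOW = LOW
g2 = e OR b = LOW OR HIGH = HIGH
g3 = b XOR e = HIGH XOR LOW = HIGH
g4 = g2 XOR g1 = HIGH XOR LOW = HIGH
g5 = NOT c = NOT LOW = HIGH
g8 = g5 XOR g3 = HIGH XOR HIGH = LOW
g9 = NOT g3 = NOT HIGH = LOW
g11 = g9 XOR g4 = LOW XOR HIGH = HIGH
g12 = g11 XOR g4 = HIGH XOR HIGH = LOW
g14 = b AND g12 = HIGH AND LOW = LOW

g2 = HIGH, g8 = LOW, g14 = LOW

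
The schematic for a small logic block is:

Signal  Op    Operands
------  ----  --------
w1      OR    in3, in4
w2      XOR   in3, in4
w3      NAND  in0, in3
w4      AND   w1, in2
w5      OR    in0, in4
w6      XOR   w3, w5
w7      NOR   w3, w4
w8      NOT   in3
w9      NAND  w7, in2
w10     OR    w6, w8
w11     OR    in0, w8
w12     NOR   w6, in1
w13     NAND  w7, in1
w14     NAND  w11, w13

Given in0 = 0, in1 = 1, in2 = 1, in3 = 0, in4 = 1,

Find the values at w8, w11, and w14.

w1 = in3 OR in4 = 0 OR 1 = 1
w3 = in0 NAND in3 = 0 NAND 0 = 1
w4 = w1 AND in2 = 1 AND 1 = 1
w7 = w3 NOR w4 = 1 NOR 1 = 0
w8 = NOT in3 = NOT 0 = 1
w11 = in0 OR w8 = 0 OR 1 = 1
w13 = w7 NAND in1 = 0 NAND 1 = 1
w14 = w11 NAND w13 = 1 NAND 1 = 0

w8 = 1  w11 = 1  w14 = 0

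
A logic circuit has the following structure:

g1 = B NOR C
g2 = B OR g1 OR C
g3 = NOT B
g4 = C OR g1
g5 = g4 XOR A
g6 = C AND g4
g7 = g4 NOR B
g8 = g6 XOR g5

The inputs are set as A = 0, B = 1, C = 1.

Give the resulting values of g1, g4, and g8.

g1 = B NOR C = 1 NOR 1 = 0
g4 = C OR g1 = 1 OR 0 = 1
g5 = g4 XOR A = 1 XOR 0 = 1
g6 = C AND g4 = 1 AND 1 = 1
g8 = g6 XOR g5 = 1 XOR 1 = 0

g1 = 0, g4 = 1, g8 = 0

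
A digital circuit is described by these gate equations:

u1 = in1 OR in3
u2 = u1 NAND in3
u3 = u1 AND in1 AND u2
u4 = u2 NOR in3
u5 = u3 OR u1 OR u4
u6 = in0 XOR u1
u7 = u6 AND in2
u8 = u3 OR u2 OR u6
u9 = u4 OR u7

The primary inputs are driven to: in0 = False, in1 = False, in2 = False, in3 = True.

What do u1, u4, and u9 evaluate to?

u1 = True; u4 = False; u9 = False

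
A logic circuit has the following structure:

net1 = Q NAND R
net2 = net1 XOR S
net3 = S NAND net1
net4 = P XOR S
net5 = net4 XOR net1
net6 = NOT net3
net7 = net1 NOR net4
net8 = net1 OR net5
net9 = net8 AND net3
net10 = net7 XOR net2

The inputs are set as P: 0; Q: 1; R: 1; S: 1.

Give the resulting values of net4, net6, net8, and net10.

net4 = 1  net6 = 0  net8 = 1  net10 = 1

net1 = Q NAND R = 1 NAND 1 = 0
net2 = net1 XOR S = 0 XOR 1 = 1
net3 = S NAND net1 = 1 NAND 0 = 1
net4 = P XOR S = 0 XOR 1 = 1
net5 = net4 XOR net1 = 1 XOR 0 = 1
net6 = NOT net3 = NOT 1 = 0
net7 = net1 NOR net4 = 0 NOR 1 = 0
net8 = net1 OR net5 = 0 OR 1 = 1
net10 = net7 XOR net2 = 0 XOR 1 = 1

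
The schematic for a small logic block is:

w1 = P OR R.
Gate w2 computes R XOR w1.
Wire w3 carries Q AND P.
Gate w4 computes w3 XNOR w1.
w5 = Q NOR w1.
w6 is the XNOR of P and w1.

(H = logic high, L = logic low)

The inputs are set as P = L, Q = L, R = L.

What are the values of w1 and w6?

w1 = L, w6 = H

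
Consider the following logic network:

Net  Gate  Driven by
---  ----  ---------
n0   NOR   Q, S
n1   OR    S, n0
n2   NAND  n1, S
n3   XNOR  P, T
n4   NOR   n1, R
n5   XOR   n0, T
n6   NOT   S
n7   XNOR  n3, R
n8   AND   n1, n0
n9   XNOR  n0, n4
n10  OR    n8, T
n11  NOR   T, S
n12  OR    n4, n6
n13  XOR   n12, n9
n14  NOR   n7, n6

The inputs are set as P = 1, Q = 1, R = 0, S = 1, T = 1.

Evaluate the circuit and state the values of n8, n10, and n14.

n0 = Q NOR S = 1 NOR 1 = 0
n1 = S OR n0 = 1 OR 0 = 1
n3 = P XNOR T = 1 XNOR 1 = 1
n6 = NOT S = NOT 1 = 0
n7 = n3 XNOR R = 1 XNOR 0 = 0
n8 = n1 AND n0 = 1 AND 0 = 0
n10 = n8 OR T = 0 OR 1 = 1
n14 = n7 NOR n6 = 0 NOR 0 = 1

n8 = 0, n10 = 1, n14 = 1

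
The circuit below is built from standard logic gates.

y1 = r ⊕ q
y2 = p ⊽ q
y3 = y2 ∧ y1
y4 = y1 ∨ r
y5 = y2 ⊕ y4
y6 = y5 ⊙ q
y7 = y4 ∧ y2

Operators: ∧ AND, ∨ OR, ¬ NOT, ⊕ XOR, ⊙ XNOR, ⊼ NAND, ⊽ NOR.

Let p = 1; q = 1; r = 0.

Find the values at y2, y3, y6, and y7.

y2 = 0, y3 = 0, y6 = 1, y7 = 0

y1 = r XOR q = 0 XOR 1 = 1
y2 = p NOR q = 1 NOR 1 = 0
y3 = y2 AND y1 = 0 AND 1 = 0
y4 = y1 OR r = 1 OR 0 = 1
y5 = y2 XOR y4 = 0 XOR 1 = 1
y6 = y5 XNOR q = 1 XNOR 1 = 1
y7 = y4 AND y2 = 1 AND 0 = 0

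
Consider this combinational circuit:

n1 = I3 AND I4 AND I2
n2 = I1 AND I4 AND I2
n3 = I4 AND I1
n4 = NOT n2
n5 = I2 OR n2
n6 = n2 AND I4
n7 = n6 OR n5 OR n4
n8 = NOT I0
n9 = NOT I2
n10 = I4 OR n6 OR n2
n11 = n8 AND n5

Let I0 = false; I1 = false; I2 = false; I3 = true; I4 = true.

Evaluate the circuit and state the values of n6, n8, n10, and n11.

n6 = false  n8 = true  n10 = true  n11 = false

n2 = I1 AND I4 AND I2 = false AND true AND false = false
n5 = I2 OR n2 = false OR false = false
n6 = n2 AND I4 = false AND true = false
n8 = NOT I0 = NOT false = true
n10 = I4 OR n6 OR n2 = true OR false OR false = true
n11 = n8 AND n5 = true AND false = false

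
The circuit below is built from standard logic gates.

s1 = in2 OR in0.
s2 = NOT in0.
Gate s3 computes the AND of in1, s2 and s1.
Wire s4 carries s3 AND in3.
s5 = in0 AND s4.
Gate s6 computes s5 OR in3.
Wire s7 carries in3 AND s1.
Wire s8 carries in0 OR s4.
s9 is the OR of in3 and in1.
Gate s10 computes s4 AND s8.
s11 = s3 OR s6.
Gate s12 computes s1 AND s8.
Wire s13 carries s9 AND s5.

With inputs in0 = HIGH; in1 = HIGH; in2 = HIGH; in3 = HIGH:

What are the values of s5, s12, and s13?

s5 = LOW, s12 = HIGH, s13 = LOW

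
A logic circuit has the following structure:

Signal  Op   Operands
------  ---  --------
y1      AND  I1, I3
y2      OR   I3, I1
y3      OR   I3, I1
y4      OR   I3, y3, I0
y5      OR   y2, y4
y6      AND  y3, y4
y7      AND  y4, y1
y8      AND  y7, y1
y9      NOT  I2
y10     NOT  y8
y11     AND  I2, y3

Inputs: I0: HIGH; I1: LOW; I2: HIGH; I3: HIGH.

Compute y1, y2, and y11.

y1 = LOW; y2 = HIGH; y11 = HIGH

y1 = I1 AND I3 = LOW AND HIGH = LOW
y2 = I3 OR I1 = HIGH OR LOW = HIGH
y3 = I3 OR I1 = HIGH OR LOW = HIGH
y11 = I2 AND y3 = HIGH AND HIGH = HIGH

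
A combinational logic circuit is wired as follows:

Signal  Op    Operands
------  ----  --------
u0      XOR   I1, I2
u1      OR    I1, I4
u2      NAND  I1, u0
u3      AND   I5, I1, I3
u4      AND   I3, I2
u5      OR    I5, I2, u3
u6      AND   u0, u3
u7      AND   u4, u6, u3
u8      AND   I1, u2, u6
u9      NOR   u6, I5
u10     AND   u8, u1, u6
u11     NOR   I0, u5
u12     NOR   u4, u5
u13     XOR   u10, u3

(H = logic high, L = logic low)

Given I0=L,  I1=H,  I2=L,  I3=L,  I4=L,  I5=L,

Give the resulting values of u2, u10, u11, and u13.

u2 = L  u10 = L  u11 = H  u13 = L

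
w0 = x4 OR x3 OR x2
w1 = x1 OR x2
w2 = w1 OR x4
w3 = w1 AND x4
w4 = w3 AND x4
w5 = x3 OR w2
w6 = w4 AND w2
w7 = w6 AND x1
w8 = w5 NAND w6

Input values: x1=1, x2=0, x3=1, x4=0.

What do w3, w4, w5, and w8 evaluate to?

w1 = x1 OR x2 = 1 OR 0 = 1
w2 = w1 OR x4 = 1 OR 0 = 1
w3 = w1 AND x4 = 1 AND 0 = 0
w4 = w3 AND x4 = 0 AND 0 = 0
w5 = x3 OR w2 = 1 OR 1 = 1
w6 = w4 AND w2 = 0 AND 1 = 0
w8 = w5 NAND w6 = 1 NAND 0 = 1

w3 = 0; w4 = 0; w5 = 1; w8 = 1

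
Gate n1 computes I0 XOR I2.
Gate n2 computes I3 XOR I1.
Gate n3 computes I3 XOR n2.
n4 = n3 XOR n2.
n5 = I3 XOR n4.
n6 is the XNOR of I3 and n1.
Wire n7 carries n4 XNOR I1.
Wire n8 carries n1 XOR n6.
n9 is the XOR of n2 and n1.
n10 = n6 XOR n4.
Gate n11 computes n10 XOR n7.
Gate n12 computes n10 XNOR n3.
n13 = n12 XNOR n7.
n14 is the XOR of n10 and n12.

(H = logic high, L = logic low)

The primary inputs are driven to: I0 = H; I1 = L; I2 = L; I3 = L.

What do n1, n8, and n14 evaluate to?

n1 = I0 XOR I2 = H XOR L = H
n2 = I3 XOR I1 = L XOR L = L
n3 = I3 XOR n2 = L XOR L = L
n4 = n3 XOR n2 = L XOR L = L
n6 = I3 XNOR n1 = L XNOR H = L
n8 = n1 XOR n6 = H XOR L = H
n10 = n6 XOR n4 = L XOR L = L
n12 = n10 XNOR n3 = L XNOR L = H
n14 = n10 XOR n12 = L XOR H = H

n1 = H  n8 = H  n14 = H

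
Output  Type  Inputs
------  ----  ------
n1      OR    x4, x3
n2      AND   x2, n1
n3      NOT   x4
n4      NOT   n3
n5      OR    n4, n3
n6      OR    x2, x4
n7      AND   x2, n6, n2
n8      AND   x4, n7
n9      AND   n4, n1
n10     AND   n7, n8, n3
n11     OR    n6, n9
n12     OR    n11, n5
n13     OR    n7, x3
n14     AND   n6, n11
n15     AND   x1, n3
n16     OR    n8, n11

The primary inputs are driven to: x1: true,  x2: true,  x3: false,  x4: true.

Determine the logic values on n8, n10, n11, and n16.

n8 = true; n10 = false; n11 = true; n16 = true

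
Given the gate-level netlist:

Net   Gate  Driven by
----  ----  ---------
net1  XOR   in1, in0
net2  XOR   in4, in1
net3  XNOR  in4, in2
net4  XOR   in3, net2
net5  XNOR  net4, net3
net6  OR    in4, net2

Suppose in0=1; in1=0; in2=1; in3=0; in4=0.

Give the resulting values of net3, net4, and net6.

net3 = 0, net4 = 0, net6 = 0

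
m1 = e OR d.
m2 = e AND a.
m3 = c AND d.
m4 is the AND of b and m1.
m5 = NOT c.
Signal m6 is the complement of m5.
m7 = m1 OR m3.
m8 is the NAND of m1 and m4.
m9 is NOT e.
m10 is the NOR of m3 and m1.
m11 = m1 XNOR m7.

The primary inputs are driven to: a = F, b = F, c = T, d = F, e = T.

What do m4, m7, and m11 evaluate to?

m1 = e OR d = T OR F = T
m3 = c AND d = T AND F = F
m4 = b AND m1 = F AND T = F
m7 = m1 OR m3 = T OR F = T
m11 = m1 XNOR m7 = T XNOR T = T

m4 = F; m7 = T; m11 = T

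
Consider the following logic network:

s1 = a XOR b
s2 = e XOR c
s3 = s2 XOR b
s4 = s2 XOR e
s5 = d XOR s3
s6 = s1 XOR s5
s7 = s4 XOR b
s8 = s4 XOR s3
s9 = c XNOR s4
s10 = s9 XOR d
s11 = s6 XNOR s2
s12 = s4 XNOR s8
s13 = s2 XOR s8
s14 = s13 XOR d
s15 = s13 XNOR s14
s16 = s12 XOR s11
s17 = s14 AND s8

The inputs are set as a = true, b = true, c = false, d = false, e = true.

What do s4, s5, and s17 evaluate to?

s4 = false, s5 = false, s17 = false

s2 = e XOR c = true XOR false = true
s3 = s2 XOR b = true XOR true = false
s4 = s2 XOR e = true XOR true = false
s5 = d XOR s3 = false XOR false = false
s8 = s4 XOR s3 = false XOR false = false
s13 = s2 XOR s8 = true XOR false = true
s14 = s13 XOR d = true XOR false = true
s17 = s14 AND s8 = true AND false = false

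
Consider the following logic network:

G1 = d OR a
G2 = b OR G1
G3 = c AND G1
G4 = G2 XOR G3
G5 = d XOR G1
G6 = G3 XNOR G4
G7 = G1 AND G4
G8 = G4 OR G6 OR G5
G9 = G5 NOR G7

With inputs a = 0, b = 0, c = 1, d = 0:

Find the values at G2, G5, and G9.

G2 = 0  G5 = 0  G9 = 1

G1 = d OR a = 0 OR 0 = 0
G2 = b OR G1 = 0 OR 0 = 0
G3 = c AND G1 = 1 AND 0 = 0
G4 = G2 XOR G3 = 0 XOR 0 = 0
G5 = d XOR G1 = 0 XOR 0 = 0
G7 = G1 AND G4 = 0 AND 0 = 0
G9 = G5 NOR G7 = 0 NOR 0 = 1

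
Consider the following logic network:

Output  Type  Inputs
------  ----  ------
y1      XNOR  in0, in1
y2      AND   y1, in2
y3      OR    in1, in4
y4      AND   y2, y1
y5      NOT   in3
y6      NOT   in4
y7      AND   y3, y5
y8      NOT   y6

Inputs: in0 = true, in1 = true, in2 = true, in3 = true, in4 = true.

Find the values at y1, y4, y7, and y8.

y1 = true, y4 = true, y7 = false, y8 = true

y1 = in0 XNOR in1 = true XNOR true = true
y2 = y1 AND in2 = true AND true = true
y3 = in1 OR in4 = true OR true = true
y4 = y2 AND y1 = true AND true = true
y5 = NOT in3 = NOT true = false
y6 = NOT in4 = NOT true = false
y7 = y3 AND y5 = true AND false = false
y8 = NOT y6 = NOT false = true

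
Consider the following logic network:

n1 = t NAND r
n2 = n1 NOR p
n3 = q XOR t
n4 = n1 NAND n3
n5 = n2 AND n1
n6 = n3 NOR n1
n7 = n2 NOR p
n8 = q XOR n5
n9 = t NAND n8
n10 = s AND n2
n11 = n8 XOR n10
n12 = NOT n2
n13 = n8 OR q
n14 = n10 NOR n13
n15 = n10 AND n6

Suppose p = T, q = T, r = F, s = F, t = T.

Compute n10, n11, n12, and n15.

n10 = F, n11 = T, n12 = T, n15 = F

n1 = t NAND r = T NAND F = T
n2 = n1 NOR p = T NOR T = F
n3 = q XOR t = T XOR T = F
n5 = n2 AND n1 = F AND T = F
n6 = n3 NOR n1 = F NOR T = F
n8 = q XOR n5 = T XOR F = T
n10 = s AND n2 = F AND F = F
n11 = n8 XOR n10 = T XOR F = T
n12 = NOT n2 = NOT F = T
n15 = n10 AND n6 = F AND F = F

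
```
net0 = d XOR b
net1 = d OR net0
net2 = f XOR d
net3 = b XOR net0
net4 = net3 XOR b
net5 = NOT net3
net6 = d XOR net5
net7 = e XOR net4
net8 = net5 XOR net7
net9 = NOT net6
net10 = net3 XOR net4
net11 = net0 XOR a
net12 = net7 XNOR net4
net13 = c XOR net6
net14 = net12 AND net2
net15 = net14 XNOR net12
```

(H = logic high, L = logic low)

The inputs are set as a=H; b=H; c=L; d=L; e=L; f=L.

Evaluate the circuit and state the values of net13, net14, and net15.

net13 = H  net14 = L  net15 = L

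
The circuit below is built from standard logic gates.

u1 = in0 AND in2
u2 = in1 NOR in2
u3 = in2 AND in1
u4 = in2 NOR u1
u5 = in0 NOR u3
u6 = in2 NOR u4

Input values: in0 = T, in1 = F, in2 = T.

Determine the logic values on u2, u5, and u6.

u1 = in0 AND in2 = T AND T = T
u2 = in1 NOR in2 = F NOR T = F
u3 = in2 AND in1 = T AND F = F
u4 = in2 NOR u1 = T NOR T = F
u5 = in0 NOR u3 = T NOR F = F
u6 = in2 NOR u4 = T NOR F = F

u2 = F, u5 = F, u6 = F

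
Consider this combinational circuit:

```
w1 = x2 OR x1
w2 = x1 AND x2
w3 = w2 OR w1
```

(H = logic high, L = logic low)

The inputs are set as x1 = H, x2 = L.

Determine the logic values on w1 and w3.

w1 = H; w3 = H

w1 = x2 OR x1 = L OR H = H
w2 = x1 AND x2 = H AND L = L
w3 = w2 OR w1 = L OR H = H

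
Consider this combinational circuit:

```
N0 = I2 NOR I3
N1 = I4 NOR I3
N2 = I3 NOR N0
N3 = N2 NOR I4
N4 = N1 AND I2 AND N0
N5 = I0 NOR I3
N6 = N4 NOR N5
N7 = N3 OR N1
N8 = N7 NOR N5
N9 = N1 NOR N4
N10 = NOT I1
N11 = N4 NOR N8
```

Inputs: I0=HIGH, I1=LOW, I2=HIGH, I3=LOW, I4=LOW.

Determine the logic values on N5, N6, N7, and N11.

N5 = LOW, N6 = HIGH, N7 = HIGH, N11 = HIGH

N0 = I2 NOR I3 = HIGH NOR LOW = LOW
N1 = I4 NOR I3 = LOW NOR LOW = HIGH
N2 = I3 NOR N0 = LOW NOR LOW = HIGH
N3 = N2 NOR I4 = HIGH NOR LOW = LOW
N4 = N1 AND I2 AND N0 = HIGH AND HIGH AND LOW = LOW
N5 = I0 NOR I3 = HIGH NOR LOW = LOW
N6 = N4 NOR N5 = LOW NOR LOW = HIGH
N7 = N3 OR N1 = LOW OR HIGH = HIGH
N8 = N7 NOR N5 = HIGH NOR LOW = LOW
N11 = N4 NOR N8 = LOW NOR LOW = HIGH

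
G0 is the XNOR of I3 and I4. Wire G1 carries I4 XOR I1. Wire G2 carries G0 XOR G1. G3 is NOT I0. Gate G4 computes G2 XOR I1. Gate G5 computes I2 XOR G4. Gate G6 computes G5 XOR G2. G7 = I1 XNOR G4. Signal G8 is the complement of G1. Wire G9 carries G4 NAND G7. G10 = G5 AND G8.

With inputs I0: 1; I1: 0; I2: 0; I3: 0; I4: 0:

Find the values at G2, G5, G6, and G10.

G2 = 1, G5 = 1, G6 = 0, G10 = 1

G0 = I3 XNOR I4 = 0 XNOR 0 = 1
G1 = I4 XOR I1 = 0 XOR 0 = 0
G2 = G0 XOR G1 = 1 XOR 0 = 1
G4 = G2 XOR I1 = 1 XOR 0 = 1
G5 = I2 XOR G4 = 0 XOR 1 = 1
G6 = G5 XOR G2 = 1 XOR 1 = 0
G8 = NOT G1 = NOT 0 = 1
G10 = G5 AND G8 = 1 AND 1 = 1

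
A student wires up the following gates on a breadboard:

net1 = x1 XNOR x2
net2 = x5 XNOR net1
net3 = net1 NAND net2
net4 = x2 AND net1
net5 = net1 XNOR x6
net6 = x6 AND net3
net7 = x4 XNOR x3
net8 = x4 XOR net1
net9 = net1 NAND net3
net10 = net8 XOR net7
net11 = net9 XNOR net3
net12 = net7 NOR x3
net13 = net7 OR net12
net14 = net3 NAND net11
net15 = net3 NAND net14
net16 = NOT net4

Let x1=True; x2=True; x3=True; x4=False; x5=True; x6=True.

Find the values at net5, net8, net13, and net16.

net1 = x1 XNOR x2 = True XNOR True = True
net4 = x2 AND net1 = True AND True = True
net5 = net1 XNOR x6 = True XNOR True = True
net7 = x4 XNOR x3 = False XNOR True = False
net8 = x4 XOR net1 = False XOR True = True
net12 = net7 NOR x3 = False NOR True = False
net13 = net7 OR net12 = False OR False = False
net16 = NOT net4 = NOT True = False

net5 = True  net8 = True  net13 = False  net16 = False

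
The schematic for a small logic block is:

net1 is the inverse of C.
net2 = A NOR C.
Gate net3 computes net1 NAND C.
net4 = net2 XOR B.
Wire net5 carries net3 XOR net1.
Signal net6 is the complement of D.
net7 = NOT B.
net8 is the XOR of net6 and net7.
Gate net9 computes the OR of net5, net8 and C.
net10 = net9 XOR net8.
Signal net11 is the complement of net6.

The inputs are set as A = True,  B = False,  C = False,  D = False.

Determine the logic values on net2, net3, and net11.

net2 = False, net3 = True, net11 = False

net1 = NOT C = NOT False = True
net2 = A NOR C = True NOR False = False
net3 = net1 NAND C = True NAND False = True
net6 = NOT D = NOT False = True
net11 = NOT net6 = NOT True = False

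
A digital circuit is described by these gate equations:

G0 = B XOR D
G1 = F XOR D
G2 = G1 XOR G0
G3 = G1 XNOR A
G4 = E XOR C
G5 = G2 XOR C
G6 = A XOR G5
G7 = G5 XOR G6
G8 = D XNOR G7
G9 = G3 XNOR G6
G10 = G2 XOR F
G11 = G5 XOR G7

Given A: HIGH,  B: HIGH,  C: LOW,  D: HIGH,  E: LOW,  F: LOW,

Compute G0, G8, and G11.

G0 = LOW, G8 = HIGH, G11 = LOW

G0 = B XOR D = HIGH XOR HIGH = LOW
G1 = F XOR D = LOW XOR HIGH = HIGH
G2 = G1 XOR G0 = HIGH XOR LOW = HIGH
G5 = G2 XOR C = HIGH XOR LOW = HIGH
G6 = A XOR G5 = HIGH XOR HIGH = LOW
G7 = G5 XOR G6 = HIGH XOR LOW = HIGH
G8 = D XNOR G7 = HIGH XNOR HIGH = HIGH
G11 = G5 XOR G7 = HIGH XOR HIGH = LOW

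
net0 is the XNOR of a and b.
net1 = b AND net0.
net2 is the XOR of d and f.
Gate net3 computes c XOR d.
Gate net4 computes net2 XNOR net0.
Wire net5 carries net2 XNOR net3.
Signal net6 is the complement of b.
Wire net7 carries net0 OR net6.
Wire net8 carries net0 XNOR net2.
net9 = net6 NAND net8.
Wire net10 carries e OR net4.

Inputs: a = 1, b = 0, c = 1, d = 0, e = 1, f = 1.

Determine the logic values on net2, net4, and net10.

net0 = a XNOR b = 1 XNOR 0 = 0
net2 = d XOR f = 0 XOR 1 = 1
net4 = net2 XNOR net0 = 1 XNOR 0 = 0
net10 = e OR net4 = 1 OR 0 = 1

net2 = 1  net4 = 0  net10 = 1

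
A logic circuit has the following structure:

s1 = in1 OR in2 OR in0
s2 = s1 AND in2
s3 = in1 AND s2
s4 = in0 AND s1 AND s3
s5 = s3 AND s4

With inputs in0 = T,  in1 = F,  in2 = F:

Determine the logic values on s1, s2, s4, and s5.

s1 = in1 OR in2 OR in0 = F OR F OR T = T
s2 = s1 AND in2 = T AND F = F
s3 = in1 AND s2 = F AND F = F
s4 = in0 AND s1 AND s3 = T AND T AND F = F
s5 = s3 AND s4 = F AND F = F

s1 = T  s2 = F  s4 = F  s5 = F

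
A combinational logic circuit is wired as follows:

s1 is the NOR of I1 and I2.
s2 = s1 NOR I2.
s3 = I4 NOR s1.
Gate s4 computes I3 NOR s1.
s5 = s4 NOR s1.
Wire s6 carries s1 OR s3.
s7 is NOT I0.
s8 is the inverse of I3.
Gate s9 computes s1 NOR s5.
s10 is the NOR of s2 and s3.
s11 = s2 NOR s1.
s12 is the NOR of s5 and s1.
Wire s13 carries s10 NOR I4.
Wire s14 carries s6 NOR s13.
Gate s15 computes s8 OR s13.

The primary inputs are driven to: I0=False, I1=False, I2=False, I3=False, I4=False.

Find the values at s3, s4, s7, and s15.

s3 = False  s4 = False  s7 = True  s15 = True

s1 = I1 NOR I2 = False NOR False = True
s2 = s1 NOR I2 = True NOR False = False
s3 = I4 NOR s1 = False NOR True = False
s4 = I3 NOR s1 = False NOR True = False
s7 = NOT I0 = NOT False = True
s8 = NOT I3 = NOT False = True
s10 = s2 NOR s3 = False NOR False = True
s13 = s10 NOR I4 = True NOR False = False
s15 = s8 OR s13 = True OR False = True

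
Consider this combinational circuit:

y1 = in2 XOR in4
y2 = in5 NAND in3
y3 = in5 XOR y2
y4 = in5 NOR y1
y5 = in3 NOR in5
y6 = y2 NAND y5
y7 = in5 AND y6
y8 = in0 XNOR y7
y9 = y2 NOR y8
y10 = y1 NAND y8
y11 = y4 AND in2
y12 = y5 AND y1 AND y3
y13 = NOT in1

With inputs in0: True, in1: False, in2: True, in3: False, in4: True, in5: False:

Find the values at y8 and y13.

y2 = in5 NAND in3 = False NAND False = True
y5 = in3 NOR in5 = False NOR False = True
y6 = y2 NAND y5 = True NAND True = False
y7 = in5 AND y6 = False AND False = False
y8 = in0 XNOR y7 = True XNOR False = False
y13 = NOT in1 = NOT False = True

y8 = False  y13 = True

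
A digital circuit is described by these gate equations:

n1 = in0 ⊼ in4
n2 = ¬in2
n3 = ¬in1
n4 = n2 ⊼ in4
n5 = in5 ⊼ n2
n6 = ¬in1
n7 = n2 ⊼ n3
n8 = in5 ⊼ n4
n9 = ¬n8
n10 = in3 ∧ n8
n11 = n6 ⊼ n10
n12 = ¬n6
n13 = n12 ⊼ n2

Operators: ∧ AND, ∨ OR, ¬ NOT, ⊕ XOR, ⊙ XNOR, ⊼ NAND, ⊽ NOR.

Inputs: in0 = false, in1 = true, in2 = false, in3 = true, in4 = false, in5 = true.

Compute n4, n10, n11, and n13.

n4 = true, n10 = false, n11 = true, n13 = false

n2 = NOT in2 = NOT false = true
n4 = n2 NAND in4 = true NAND false = true
n6 = NOT in1 = NOT true = false
n8 = in5 NAND n4 = true NAND true = false
n10 = in3 AND n8 = true AND false = false
n11 = n6 NAND n10 = false NAND false = true
n12 = NOT n6 = NOT false = true
n13 = n12 NAND n2 = true NAND true = false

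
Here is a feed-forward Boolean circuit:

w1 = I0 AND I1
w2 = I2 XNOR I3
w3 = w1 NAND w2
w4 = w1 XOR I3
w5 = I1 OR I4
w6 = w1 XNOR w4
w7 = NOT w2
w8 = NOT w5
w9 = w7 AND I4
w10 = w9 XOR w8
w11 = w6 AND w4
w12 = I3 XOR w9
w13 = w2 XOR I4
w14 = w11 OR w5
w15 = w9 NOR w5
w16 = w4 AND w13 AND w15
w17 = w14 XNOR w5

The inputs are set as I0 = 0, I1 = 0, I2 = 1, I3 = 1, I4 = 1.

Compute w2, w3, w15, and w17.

w1 = I0 AND I1 = 0 AND 0 = 0
w2 = I2 XNOR I3 = 1 XNOR 1 = 1
w3 = w1 NAND w2 = 0 NAND 1 = 1
w4 = w1 XOR I3 = 0 XOR 1 = 1
w5 = I1 OR I4 = 0 OR 1 = 1
w6 = w1 XNOR w4 = 0 XNOR 1 = 0
w7 = NOT w2 = NOT 1 = 0
w9 = w7 AND I4 = 0 AND 1 = 0
w11 = w6 AND w4 = 0 AND 1 = 0
w14 = w11 OR w5 = 0 OR 1 = 1
w15 = w9 NOR w5 = 0 NOR 1 = 0
w17 = w14 XNOR w5 = 1 XNOR 1 = 1

w2 = 1, w3 = 1, w15 = 0, w17 = 1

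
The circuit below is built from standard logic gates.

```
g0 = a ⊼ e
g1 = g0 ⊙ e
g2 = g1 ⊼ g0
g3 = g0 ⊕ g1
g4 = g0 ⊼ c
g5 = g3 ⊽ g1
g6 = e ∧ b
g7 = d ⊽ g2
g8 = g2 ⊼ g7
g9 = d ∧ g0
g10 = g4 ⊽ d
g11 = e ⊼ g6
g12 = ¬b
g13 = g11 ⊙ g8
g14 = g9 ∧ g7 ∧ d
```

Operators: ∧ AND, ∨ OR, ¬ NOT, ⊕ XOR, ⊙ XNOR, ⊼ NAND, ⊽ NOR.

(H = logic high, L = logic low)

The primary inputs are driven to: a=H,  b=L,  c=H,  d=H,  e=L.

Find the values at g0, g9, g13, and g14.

g0 = H; g9 = H; g13 = H; g14 = L

g0 = a NAND e = H NAND L = H
g1 = g0 XNOR e = H XNOR L = L
g2 = g1 NAND g0 = L NAND H = H
g6 = e AND b = L AND L = L
g7 = d NOR g2 = H NOR H = L
g8 = g2 NAND g7 = H NAND L = H
g9 = d AND g0 = H AND H = H
g11 = e NAND g6 = L NAND L = H
g13 = g11 XNOR g8 = H XNOR H = H
g14 = g9 AND g7 AND d = H AND L AND H = L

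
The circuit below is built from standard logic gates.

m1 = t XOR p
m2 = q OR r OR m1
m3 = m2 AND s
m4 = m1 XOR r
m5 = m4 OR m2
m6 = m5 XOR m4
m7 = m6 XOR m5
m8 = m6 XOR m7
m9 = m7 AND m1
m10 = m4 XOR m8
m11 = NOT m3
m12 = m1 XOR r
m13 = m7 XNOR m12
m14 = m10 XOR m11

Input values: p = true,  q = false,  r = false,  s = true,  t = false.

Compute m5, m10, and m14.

m1 = t XOR p = false XOR true = true
m2 = q OR r OR m1 = false OR false OR true = true
m3 = m2 AND s = true AND true = true
m4 = m1 XOR r = true XOR false = true
m5 = m4 OR m2 = true OR true = true
m6 = m5 XOR m4 = true XOR true = false
m7 = m6 XOR m5 = false XOR true = true
m8 = m6 XOR m7 = false XOR true = true
m10 = m4 XOR m8 = true XOR true = false
m11 = NOT m3 = NOT true = false
m14 = m10 XOR m11 = false XOR false = false

m5 = true; m10 = false; m14 = false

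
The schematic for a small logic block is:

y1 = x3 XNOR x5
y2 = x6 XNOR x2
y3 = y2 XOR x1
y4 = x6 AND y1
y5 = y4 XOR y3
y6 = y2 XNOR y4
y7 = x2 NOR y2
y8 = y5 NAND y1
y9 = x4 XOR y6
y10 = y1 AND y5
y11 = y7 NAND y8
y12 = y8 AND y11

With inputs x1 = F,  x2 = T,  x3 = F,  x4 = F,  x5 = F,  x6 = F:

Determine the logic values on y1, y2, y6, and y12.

y1 = x3 XNOR x5 = F XNOR F = T
y2 = x6 XNOR x2 = F XNOR T = F
y3 = y2 XOR x1 = F XOR F = F
y4 = x6 AND y1 = F AND T = F
y5 = y4 XOR y3 = F XOR F = F
y6 = y2 XNOR y4 = F XNOR F = T
y7 = x2 NOR y2 = T NOR F = F
y8 = y5 NAND y1 = F NAND T = T
y11 = y7 NAND y8 = F NAND T = T
y12 = y8 AND y11 = T AND T = T

y1 = T; y2 = F; y6 = T; y12 = T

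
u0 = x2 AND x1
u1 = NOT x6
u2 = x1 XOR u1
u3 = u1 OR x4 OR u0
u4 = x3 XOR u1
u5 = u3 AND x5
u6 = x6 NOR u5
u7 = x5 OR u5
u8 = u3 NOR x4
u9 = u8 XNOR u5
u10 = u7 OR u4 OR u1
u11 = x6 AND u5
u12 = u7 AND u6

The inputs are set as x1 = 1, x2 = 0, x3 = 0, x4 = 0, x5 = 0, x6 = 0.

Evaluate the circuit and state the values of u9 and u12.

u9 = 1; u12 = 0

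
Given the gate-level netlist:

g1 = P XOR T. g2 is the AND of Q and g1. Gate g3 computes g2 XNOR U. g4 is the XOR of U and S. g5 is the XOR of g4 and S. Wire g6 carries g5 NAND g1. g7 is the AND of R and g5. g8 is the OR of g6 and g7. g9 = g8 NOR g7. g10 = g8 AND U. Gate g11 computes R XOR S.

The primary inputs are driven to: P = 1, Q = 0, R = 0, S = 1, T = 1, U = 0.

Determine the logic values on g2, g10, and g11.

g2 = 0, g10 = 0, g11 = 1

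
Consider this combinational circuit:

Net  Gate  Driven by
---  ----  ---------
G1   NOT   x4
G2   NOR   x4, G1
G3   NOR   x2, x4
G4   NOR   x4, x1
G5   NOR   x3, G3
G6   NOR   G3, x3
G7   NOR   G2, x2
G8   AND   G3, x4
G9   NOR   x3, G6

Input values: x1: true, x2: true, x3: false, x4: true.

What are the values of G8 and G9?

G8 = false  G9 = false

G3 = x2 NOR x4 = true NOR true = false
G6 = G3 NOR x3 = false NOR false = true
G8 = G3 AND x4 = false AND true = false
G9 = x3 NOR G6 = false NOR true = false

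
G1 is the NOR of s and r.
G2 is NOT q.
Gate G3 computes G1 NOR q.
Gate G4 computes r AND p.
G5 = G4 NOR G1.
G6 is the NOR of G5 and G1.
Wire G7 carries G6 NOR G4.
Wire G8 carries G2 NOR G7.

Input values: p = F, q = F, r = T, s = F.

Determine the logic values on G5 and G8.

G5 = T; G8 = F

G1 = s NOR r = F NOR T = F
G2 = NOT q = NOT F = T
G4 = r AND p = T AND F = F
G5 = G4 NOR G1 = F NOR F = T
G6 = G5 NOR G1 = T NOR F = F
G7 = G6 NOR G4 = F NOR F = T
G8 = G2 NOR G7 = T NOR T = F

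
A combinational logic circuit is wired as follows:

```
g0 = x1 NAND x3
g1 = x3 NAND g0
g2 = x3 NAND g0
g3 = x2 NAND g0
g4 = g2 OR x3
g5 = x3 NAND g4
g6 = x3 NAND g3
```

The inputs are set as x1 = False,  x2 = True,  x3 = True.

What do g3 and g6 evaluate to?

g3 = False, g6 = True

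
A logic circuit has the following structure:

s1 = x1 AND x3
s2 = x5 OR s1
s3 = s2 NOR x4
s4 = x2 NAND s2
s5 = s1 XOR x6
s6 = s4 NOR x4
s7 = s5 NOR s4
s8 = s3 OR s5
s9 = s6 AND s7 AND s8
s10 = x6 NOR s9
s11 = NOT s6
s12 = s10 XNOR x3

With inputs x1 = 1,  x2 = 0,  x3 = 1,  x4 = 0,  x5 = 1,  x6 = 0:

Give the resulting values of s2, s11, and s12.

s1 = x1 AND x3 = 1 AND 1 = 1
s2 = x5 OR s1 = 1 OR 1 = 1
s3 = s2 NOR x4 = 1 NOR 0 = 0
s4 = x2 NAND s2 = 0 NAND 1 = 1
s5 = s1 XOR x6 = 1 XOR 0 = 1
s6 = s4 NOR x4 = 1 NOR 0 = 0
s7 = s5 NOR s4 = 1 NOR 1 = 0
s8 = s3 OR s5 = 0 OR 1 = 1
s9 = s6 AND s7 AND s8 = 0 AND 0 AND 1 = 0
s10 = x6 NOR s9 = 0 NOR 0 = 1
s11 = NOT s6 = NOT 0 = 1
s12 = s10 XNOR x3 = 1 XNOR 1 = 1

s2 = 1; s11 = 1; s12 = 1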